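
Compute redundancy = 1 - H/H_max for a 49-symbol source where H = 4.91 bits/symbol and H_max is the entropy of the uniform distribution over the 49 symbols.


H_max = log2(K) = log2(49) = 5.6147 bits/symbol. Redundancy = 1 - H/H_max = 1 - 4.91/5.6147 = 1 - 0.8745 = 0.1255

0.1255


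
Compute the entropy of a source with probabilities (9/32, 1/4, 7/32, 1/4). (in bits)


H = -sum(p_i * log2(p_i)). Terms: -(9/32)*log2(9/32) = 0.514709; -(1/4)*log2(1/4) = 0.500000; -(7/32)*log2(7/32) = 0.479641; -(1/4)*log2(1/4) = 0.500000. H = 0.514709 + 0.500000 + 0.479641 + 0.500000 = 1.9943

1.9943 bits


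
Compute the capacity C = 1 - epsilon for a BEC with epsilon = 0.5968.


C = 1 - epsilon = 1 - 0.5968 = 0.4032

0.4032 bits


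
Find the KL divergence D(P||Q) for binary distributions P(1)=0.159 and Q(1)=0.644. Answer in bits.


KL = p*log2(p/q) + (1-p)*log2((1-p)/(1-q)) = 0.159*log2(0.159/0.644) + 0.841*log2(0.841/0.356) = 0.7222

0.7222 bits


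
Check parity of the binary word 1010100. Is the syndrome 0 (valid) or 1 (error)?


Syndrome = XOR of all bits = 1 XOR 0 XOR 1 XOR 0 XOR 1 XOR 0 XOR 0 = 1

1


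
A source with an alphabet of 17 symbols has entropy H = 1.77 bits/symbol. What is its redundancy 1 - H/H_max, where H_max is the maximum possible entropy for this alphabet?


H_max = log2(K) = log2(17) = 4.0875 bits/symbol. Redundancy = 1 - H/H_max = 1 - 1.77/4.0875 = 1 - 0.433 = 0.567

0.567


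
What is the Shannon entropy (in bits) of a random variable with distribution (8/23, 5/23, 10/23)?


H = -sum(p_i * log2(p_i)). Terms: -(8/23)*log2(8/23) = 0.529935; -(5/23)*log2(5/23) = 0.478616; -(10/23)*log2(10/23) = 0.522450. H = 0.529935 + 0.478616 + 0.522450 = 1.531

1.531 bits


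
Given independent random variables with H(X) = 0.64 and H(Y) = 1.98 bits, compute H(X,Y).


For independent variables, H(X,Y) = H(X) + H(Y) = 0.64 + 1.98 = 2.62

2.62 bits


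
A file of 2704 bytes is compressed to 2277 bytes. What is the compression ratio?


Ratio = original / compressed = 2704 / 2277 = 1.1875

1.1875


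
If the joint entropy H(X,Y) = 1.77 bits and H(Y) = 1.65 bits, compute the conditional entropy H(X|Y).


H(X|Y) = H(X,Y) - H(Y) = 1.77 - 1.65 = 0.12

0.12 bits


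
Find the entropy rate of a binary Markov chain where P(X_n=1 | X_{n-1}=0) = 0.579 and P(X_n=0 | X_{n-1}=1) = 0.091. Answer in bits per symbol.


Stationary distribution: pi_0 = p10/(p01+p10) = 0.1358, pi_1 = 0.8642. Entropy rate H' = pi_0*H(p01) + pi_1*H(p10) = 0.1358*0.9819 + 0.8642*0.4398 = 0.5134

0.5134 bits/symbol


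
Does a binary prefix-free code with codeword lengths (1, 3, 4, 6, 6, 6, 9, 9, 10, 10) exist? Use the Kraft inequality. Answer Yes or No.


Kraft sum = sum(2^(-l_i)) = 0.7402, need <= 1. Result: satisfied (a binary prefix-free code with these lengths exists)

Yes


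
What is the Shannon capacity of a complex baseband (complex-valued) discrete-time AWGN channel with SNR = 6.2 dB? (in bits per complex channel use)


SNR_linear = 10^(6.2/10) = 4.1687; C = log2(1 + SNR_linear) = log2(1 + 4.1687) = 2.3698

2.3698 bits/channel use


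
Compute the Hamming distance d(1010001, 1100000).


Count differing positions: . ^ ^ . . . ^ = 3 differences

3


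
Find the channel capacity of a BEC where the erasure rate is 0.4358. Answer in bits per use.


C = 1 - epsilon = 1 - 0.4358 = 0.5642

0.5642 bits


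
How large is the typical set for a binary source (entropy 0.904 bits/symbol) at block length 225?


log2|A_typical| = nH = 225 * 0.904 = 203.4, so |A_typical| ~ 2^203.4 = 1.696e+61

1.696e+61


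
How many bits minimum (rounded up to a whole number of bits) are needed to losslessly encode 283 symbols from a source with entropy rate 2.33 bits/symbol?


Minimum bits >= n * H = 283 * 2.33 = 659.39, rounded up to a whole number of bits = 660

660 bits


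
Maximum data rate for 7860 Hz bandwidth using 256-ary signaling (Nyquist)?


Rate = 2 * B * log2(M) = 2 * 7860 * 8.0 = 125760.0

125760.0 bps


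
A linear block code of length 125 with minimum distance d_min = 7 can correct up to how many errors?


Correction capability = floor((d-1)/2) = floor((7-1)/2) = 3

3 errors


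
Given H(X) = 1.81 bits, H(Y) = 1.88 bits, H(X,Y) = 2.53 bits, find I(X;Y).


I(X;Y) = H(X) + H(Y) - H(X,Y) = 1.81 + 1.88 - 2.53 = 1.16

1.16 bits


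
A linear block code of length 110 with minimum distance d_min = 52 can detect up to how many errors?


Detection capability = d_min - 1 = 52 - 1 = 51

51 errors


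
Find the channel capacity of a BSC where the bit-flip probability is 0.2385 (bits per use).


H(p) = -p*log2(p) - (1-p)*log2(1-p) = -0.2385*log2(0.2385) - 0.7615*log2(0.7615) = 0.493203 + 0.299334 = 0.7925. C = 1 - H(p) = 1 - 0.7925 = 0.2075

0.2075 bits


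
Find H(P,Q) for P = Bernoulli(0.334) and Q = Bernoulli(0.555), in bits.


H(P,Q) = -p*log2(q) - (1-p)*log2(1-q). -0.334*log2(0.555) = 0.283713; -0.666*log2(0.445) = 0.777970. H(P,Q) = 0.283713 + 0.777970 = 1.0617

1.0617 bits


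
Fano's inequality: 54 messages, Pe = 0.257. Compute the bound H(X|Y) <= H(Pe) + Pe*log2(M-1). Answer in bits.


H(Pe) = -Pe*log2(Pe) - (1-Pe)*log2(1-Pe) = -0.257*log2(0.257) - 0.743*log2(0.743) = 0.503761 + 0.318424 = 0.8222. Pe*log2(M-1) = 0.257*log2(53) = 1.472076. Bound = H(Pe) + Pe*log2(M-1) = 0.503761 + 0.318424 + 1.472076 = 2.2943

2.2943 bits


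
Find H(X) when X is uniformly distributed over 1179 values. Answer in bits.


H = log2(n) = log2(1179) = 10.2033

10.2033 bits


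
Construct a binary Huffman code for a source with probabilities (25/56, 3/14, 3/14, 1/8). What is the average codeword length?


Huffman construction (repeatedly merge the two least-probable nodes; each merge adds 1 bit to every symbol beneath it): 1/8 + 3/14 = 19/56; 3/14 + 19/56 = 31/56; 25/56 + 31/56 = 1. Resulting codeword lengths (in the order the probabilities were given): (1, 3, 2, 3). L_avg = sum(p_i * l_i) = 25/56*1 + 3/14*3 + 3/14*2 + 1/8*3 = 53/28 = 1.8929

1.8929 bits


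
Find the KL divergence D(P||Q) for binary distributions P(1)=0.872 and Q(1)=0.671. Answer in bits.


KL = p*log2(p/q) + (1-p)*log2((1-p)/(1-q)) = 0.872*log2(0.872/0.671) + 0.128*log2(0.128/0.329) = 0.1553

0.1553 bits


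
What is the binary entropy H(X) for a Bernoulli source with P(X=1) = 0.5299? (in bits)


H = -p*log2(p) - (1-p)*log2(1-p). -0.5299*log2(0.5299) = 0.485499; -0.4701*log2(0.4701) = 0.511920. H = 0.485499 + 0.511920 = 0.9974

0.9974 bits


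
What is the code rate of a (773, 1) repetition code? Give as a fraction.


Rate = k/n = 1/773

1/773


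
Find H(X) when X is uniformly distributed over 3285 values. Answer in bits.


H = log2(n) = log2(3285) = 11.6817

11.6817 bits


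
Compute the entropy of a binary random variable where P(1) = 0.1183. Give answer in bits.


H = -p*log2(p) - (1-p)*log2(1-p). -0.1183*log2(0.1183) = 0.364302; -0.8817*log2(0.8817) = 0.160152. H = 0.364302 + 0.160152 = 0.5245

0.5245 bits


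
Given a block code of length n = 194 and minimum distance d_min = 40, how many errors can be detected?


Detection capability = d_min - 1 = 40 - 1 = 39

39 errors


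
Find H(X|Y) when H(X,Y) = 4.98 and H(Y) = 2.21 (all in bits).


H(X|Y) = H(X,Y) - H(Y) = 4.98 - 2.21 = 2.77

2.77 bits


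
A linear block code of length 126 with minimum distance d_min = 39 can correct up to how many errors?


Correction capability = floor((d-1)/2) = floor((39-1)/2) = 19

19 errors


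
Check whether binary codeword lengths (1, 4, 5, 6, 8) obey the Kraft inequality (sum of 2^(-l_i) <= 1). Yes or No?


Kraft sum = sum(2^(-l_i)) = 0.6133, need <= 1. Result: satisfied (a binary prefix-free code with these lengths exists)

Yes


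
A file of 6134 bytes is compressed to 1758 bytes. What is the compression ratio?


Ratio = original / compressed = 6134 / 1758 = 3.4892

3.4892


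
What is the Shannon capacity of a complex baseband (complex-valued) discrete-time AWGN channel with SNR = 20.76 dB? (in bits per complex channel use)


SNR_linear = 10^(20.76/10) = 119.1242; C = log2(1 + SNR_linear) = log2(1 + 119.1242) = 6.9084

6.9084 bits/channel use


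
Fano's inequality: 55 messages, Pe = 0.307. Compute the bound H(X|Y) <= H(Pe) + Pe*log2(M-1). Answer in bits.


H(Pe) = -Pe*log2(Pe) - (1-Pe)*log2(1-Pe) = -0.307*log2(0.307) - 0.693*log2(0.693) = 0.523033 + 0.366647 = 0.8897. Pe*log2(M-1) = 0.307*log2(54) = 1.766750. Bound = H(Pe) + Pe*log2(M-1) = 0.523033 + 0.366647 + 1.766750 = 2.6564

2.6564 bits


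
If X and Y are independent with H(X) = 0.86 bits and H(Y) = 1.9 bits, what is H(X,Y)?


For independent variables, H(X,Y) = H(X) + H(Y) = 0.86 + 1.9 = 2.76

2.76 bits


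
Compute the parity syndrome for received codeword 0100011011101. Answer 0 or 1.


Syndrome = XOR of all bits = 0 XOR 1 XOR 0 XOR 0 XOR 0 XOR 1 XOR 1 XOR 0 XOR 1 XOR 1 XOR 1 XOR 0 XOR 1 = 1

1


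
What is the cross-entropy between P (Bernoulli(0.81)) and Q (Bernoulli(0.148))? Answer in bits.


H(P,Q) = -p*log2(q) - (1-p)*log2(1-q). -0.81*log2(0.148) = 2.232628; -0.19*log2(0.852) = 0.043904. H(P,Q) = 2.232628 + 0.043904 = 2.2765

2.2765 bits


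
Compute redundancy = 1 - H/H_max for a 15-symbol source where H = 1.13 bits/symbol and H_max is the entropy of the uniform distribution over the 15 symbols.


H_max = log2(K) = log2(15) = 3.9069 bits/symbol. Redundancy = 1 - H/H_max = 1 - 1.13/3.9069 = 1 - 0.2892 = 0.7108

0.7108


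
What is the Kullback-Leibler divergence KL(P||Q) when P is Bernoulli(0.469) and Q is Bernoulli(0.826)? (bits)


KL = p*log2(p/q) + (1-p)*log2((1-p)/(1-q)) = 0.469*log2(0.469/0.826) + 0.531*log2(0.531/0.174) = 0.4717

0.4717 bits


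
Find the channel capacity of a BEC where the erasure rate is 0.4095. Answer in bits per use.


C = 1 - epsilon = 1 - 0.4095 = 0.5905

0.5905 bits


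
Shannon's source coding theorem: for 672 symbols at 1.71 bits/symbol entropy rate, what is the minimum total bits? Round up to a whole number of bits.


Minimum bits >= n * H = 672 * 1.71 = 1149.12, rounded up to a whole number of bits = 1150

1150 bits


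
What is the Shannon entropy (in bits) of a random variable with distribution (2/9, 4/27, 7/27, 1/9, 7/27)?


H = -sum(p_i * log2(p_i)). Terms: -(2/9)*log2(2/9) = 0.482206; -(4/27)*log2(4/27) = 0.408131; -(7/27)*log2(7/27) = 0.504916; -(1/9)*log2(1/9) = 0.352214; -(7/27)*log2(7/27) = 0.504916. H = 0.482206 + 0.408131 + 0.504916 + 0.352214 + 0.504916 = 2.2524

2.2524 bits


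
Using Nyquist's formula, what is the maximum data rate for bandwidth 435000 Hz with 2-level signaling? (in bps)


Rate = 2 * B * log2(M) = 2 * 435000 * 1.0 = 870000.0

870000.0 bps


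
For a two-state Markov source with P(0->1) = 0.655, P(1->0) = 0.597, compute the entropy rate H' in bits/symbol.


Stationary distribution: pi_0 = p10/(p01+p10) = 0.4768, pi_1 = 0.5232. Entropy rate H' = pi_0*H(p01) + pi_1*H(p10) = 0.4768*0.9295 + 0.5232*0.9727 = 0.9521

0.9521 bits/symbol


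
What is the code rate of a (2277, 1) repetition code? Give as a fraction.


Rate = k/n = 1/2277

1/2277


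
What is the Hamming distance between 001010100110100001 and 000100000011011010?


Count differing positions: . . ^ ^ ^ . ^ . . ^ . ^ ^ ^ ^ . ^ ^ = 11 differences

11


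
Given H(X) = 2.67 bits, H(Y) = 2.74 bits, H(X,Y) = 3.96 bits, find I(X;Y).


I(X;Y) = H(X) + H(Y) - H(X,Y) = 2.67 + 2.74 - 3.96 = 1.45

1.45 bits


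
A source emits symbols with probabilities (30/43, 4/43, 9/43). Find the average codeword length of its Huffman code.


Huffman construction (repeatedly merge the two least-probable nodes; each merge adds 1 bit to every symbol beneath it): 4/43 + 9/43 = 13/43; 13/43 + 30/43 = 1. Resulting codeword lengths (in the order the probabilities were given): (1, 2, 2). L_avg = sum(p_i * l_i) = 30/43*1 + 4/43*2 + 9/43*2 = 56/43 = 1.3023

1.3023 bits


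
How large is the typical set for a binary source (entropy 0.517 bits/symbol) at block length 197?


log2|A_typical| = nH = 197 * 0.517 = 101.849, so |A_typical| ~ 2^101.849 = 4.567e+30

4.567e+30


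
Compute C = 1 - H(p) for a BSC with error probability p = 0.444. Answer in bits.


H(p) = -p*log2(p) - (1-p)*log2(1-p) = -0.444*log2(0.444) - 0.556*log2(0.556) = 0.520088 + 0.470845 = 0.9909. C = 1 - H(p) = 1 - 0.9909 = 0.0091

0.0091 bits


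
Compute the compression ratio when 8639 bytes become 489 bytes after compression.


Ratio = original / compressed = 8639 / 489 = 17.6667

17.6667


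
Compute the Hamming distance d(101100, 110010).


Count differing positions: . ^ ^ ^ ^ . = 4 differences

4


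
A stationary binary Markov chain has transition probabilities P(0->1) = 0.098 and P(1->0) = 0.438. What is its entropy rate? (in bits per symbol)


Stationary distribution: pi_0 = p10/(p01+p10) = 0.8172, pi_1 = 0.1828. Entropy rate H' = pi_0*H(p01) + pi_1*H(p10) = 0.8172*0.4626 + 0.1828*0.9889 = 0.5588

0.5588 bits/symbol


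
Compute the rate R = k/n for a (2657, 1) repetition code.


Rate = k/n = 1/2657

1/2657


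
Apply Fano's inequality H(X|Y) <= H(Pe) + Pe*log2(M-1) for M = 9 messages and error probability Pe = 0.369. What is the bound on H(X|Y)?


H(Pe) = -Pe*log2(Pe) - (1-Pe)*log2(1-Pe) = -0.369*log2(0.369) - 0.631*log2(0.631) = 0.530735 + 0.419166 = 0.9499. Pe*log2(M-1) = 0.369*log2(8) = 1.107000. Bound = H(Pe) + Pe*log2(M-1) = 0.530735 + 0.419166 + 1.107000 = 2.0569

2.0569 bits


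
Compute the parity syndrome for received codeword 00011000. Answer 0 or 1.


Syndrome = XOR of all bits = 0 XOR 0 XOR 0 XOR 1 XOR 1 XOR 0 XOR 0 XOR 0 = 0

0


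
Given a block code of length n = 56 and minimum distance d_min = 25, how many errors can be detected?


Detection capability = d_min - 1 = 25 - 1 = 24

24 errors


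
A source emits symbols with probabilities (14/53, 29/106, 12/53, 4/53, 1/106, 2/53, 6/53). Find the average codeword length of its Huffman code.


Huffman construction (repeatedly merge the two least-probable nodes; each merge adds 1 bit to every symbol beneath it): 1/106 + 2/53 = 5/106; 5/106 + 4/53 = 13/106; 6/53 + 13/106 = 25/106; 12/53 + 25/106 = 49/106; 14/53 + 29/106 = 57/106; 49/106 + 57/106 = 1. Resulting codeword lengths (in the order the probabilities were given): (2, 2, 2, 4, 5, 5, 3). L_avg = sum(p_i * l_i) = 14/53*2 + 29/106*2 + 12/53*2 + 4/53*4 + 1/106*5 + 2/53*5 + 6/53*3 = 255/106 = 2.4057

2.4057 bits


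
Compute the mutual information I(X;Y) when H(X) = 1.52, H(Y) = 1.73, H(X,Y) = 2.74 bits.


I(X;Y) = H(X) + H(Y) - H(X,Y) = 1.52 + 1.73 - 2.74 = 0.51

0.51 bits


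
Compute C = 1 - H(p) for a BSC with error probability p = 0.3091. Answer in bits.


H(p) = -p*log2(p) - (1-p)*log2(1-p) = -0.3091*log2(0.3091) - 0.6909*log2(0.6909) = 0.523570 + 0.368561 = 0.8921. C = 1 - H(p) = 1 - 0.8921 = 0.1079

0.1079 bits


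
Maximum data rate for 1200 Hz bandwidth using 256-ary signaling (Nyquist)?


Rate = 2 * B * log2(M) = 2 * 1200 * 8.0 = 19200.0

19200.0 bps


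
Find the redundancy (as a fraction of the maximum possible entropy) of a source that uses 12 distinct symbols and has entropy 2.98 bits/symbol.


H_max = log2(K) = log2(12) = 3.585 bits/symbol. Redundancy = 1 - H/H_max = 1 - 2.98/3.585 = 1 - 0.8312 = 0.1688

0.1688


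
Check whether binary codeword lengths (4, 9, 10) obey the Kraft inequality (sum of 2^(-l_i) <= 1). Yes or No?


Kraft sum = sum(2^(-l_i)) = 0.0654, need <= 1. Result: satisfied (a binary prefix-free code with these lengths exists)

Yes


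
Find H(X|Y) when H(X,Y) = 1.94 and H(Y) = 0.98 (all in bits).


H(X|Y) = H(X,Y) - H(Y) = 1.94 - 0.98 = 0.96

0.96 bits


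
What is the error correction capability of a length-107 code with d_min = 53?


Correction capability = floor((d-1)/2) = floor((53-1)/2) = 26

26 errors


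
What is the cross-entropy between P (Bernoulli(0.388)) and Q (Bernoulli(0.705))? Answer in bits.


H(P,Q) = -p*log2(q) - (1-p)*log2(1-q). -0.388*log2(0.705) = 0.195670; -0.612*log2(0.295) = 1.077862. H(P,Q) = 0.195670 + 1.077862 = 1.2735

1.2735 bits


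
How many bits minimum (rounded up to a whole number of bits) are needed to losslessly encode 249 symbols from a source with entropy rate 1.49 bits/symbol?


Minimum bits >= n * H = 249 * 1.49 = 371.01, rounded up to a whole number of bits = 372

372 bits


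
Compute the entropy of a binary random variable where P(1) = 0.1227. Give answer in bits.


H = -p*log2(p) - (1-p)*log2(1-p). -0.1227*log2(0.1227) = 0.371387; -0.8773*log2(0.8773) = 0.165685. H = 0.371387 + 0.165685 = 0.5371

0.5371 bits


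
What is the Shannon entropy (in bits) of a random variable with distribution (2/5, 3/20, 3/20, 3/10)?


H = -sum(p_i * log2(p_i)). Terms: -(2/5)*log2(2/5) = 0.528771; -(3/20)*log2(3/20) = 0.410545; -(3/20)*log2(3/20) = 0.410545; -(3/10)*log2(3/10) = 0.521090. H = 0.528771 + 0.410545 + 0.410545 + 0.521090 = 1.871

1.871 bits


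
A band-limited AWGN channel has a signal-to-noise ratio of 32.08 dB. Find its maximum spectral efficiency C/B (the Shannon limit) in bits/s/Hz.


SNR_linear = 10^(32.08/10) = 1614.3586; C/B = log2(1 + SNR_linear) = log2(1 + 1614.3586) = 10.6576

10.6576 bits/s/Hz


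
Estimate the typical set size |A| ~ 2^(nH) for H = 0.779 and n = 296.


log2|A_typical| = nH = 296 * 0.779 = 230.584, so |A_typical| ~ 2^230.584 = 2.586e+69

2.586e+69


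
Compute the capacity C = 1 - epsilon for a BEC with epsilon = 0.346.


C = 1 - epsilon = 1 - 0.346 = 0.654

0.654 bits


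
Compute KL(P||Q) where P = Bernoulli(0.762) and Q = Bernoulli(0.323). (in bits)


KL = p*log2(p/q) + (1-p)*log2((1-p)/(1-q)) = 0.762*log2(0.762/0.323) + 0.238*log2(0.238/0.677) = 0.5846

0.5846 bits


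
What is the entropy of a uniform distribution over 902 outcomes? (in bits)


H = log2(n) = log2(902) = 9.817

9.817 bits


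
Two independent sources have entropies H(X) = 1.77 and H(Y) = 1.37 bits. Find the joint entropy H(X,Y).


For independent variables, H(X,Y) = H(X) + H(Y) = 1.77 + 1.37 = 3.14

3.14 bits


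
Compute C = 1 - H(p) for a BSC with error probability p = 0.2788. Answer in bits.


H(p) = -p*log2(p) - (1-p)*log2(1-p) = -0.2788*log2(0.2788) - 0.7212*log2(0.7212) = 0.513744 + 0.340066 = 0.8538. C = 1 - H(p) = 1 - 0.8538 = 0.1462

0.1462 bits


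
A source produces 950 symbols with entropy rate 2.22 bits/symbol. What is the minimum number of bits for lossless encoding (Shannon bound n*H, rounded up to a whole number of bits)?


Minimum bits >= n * H = 950 * 2.22 = 2109.0, rounded up to a whole number of bits = 2109

2109 bits


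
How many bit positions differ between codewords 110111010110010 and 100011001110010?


Count differing positions: . ^ . ^ . . . ^ ^ . . . . . . = 4 differences

4


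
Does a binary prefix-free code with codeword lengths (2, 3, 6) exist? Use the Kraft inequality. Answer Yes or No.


Kraft sum = sum(2^(-l_i)) = 0.3906, need <= 1. Result: satisfied (a binary prefix-free code with these lengths exists)

Yes


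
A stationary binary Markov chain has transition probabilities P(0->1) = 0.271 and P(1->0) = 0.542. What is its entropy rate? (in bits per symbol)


Stationary distribution: pi_0 = p10/(p01+p10) = 0.6667, pi_1 = 0.3333. Entropy rate H' = pi_0*H(p01) + pi_1*H(p10) = 0.6667*0.8429 + 0.3333*0.9949 = 0.8936

0.8936 bits/symbol


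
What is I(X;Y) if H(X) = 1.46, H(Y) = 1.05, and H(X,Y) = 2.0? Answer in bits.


I(X;Y) = H(X) + H(Y) - H(X,Y) = 1.46 + 1.05 - 2.0 = 0.51

0.51 bits


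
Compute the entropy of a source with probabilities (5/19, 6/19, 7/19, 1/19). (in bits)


H = -sum(p_i * log2(p_i)). Terms: -(5/19)*log2(5/19) = 0.506842; -(6/19)*log2(6/19) = 0.525147; -(7/19)*log2(7/19) = 0.530737; -(1/19)*log2(1/19) = 0.223575. H = 0.506842 + 0.525147 + 0.530737 + 0.223575 = 1.7863

1.7863 bits


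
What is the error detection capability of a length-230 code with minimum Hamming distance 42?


Detection capability = d_min - 1 = 42 - 1 = 41

41 errors


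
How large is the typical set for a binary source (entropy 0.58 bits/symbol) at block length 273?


log2|A_typical| = nH = 273 * 0.58 = 158.34, so |A_typical| ~ 2^158.34 = 4.625e+47

4.625e+47


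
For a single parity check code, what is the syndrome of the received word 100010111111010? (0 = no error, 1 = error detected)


Syndrome = XOR of all bits = 1 XOR 0 XOR 0 XOR 0 XOR 1 XOR 0 XOR 1 XOR 1 XOR 1 XOR 1 XOR 1 XOR 1 XOR 0 XOR 1 XOR 0 = 1

1


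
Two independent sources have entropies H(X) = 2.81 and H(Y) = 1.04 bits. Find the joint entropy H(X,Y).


For independent variables, H(X,Y) = H(X) + H(Y) = 2.81 + 1.04 = 3.85

3.85 bits


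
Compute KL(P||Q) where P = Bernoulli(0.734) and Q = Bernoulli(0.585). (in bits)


KL = p*log2(p/q) + (1-p)*log2((1-p)/(1-q)) = 0.734*log2(0.734/0.585) + 0.266*log2(0.266/0.415) = 0.0696

0.0696 bits


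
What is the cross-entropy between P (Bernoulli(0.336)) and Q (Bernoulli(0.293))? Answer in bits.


H(P,Q) = -p*log2(q) - (1-p)*log2(1-q). -0.336*log2(0.293) = 0.595065; -0.664*log2(0.707) = 0.332145. H(P,Q) = 0.595065 + 0.332145 = 0.9272

0.9272 bits


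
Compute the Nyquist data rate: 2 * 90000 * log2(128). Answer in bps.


Rate = 2 * B * log2(M) = 2 * 90000 * 7.0 = 1260000.0

1260000.0 bps


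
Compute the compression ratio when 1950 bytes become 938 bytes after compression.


Ratio = original / compressed = 1950 / 938 = 2.0789

2.0789


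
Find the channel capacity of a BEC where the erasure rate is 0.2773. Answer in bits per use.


C = 1 - epsilon = 1 - 0.2773 = 0.7227

0.7227 bits


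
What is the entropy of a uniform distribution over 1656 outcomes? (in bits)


H = log2(n) = log2(1656) = 10.6935

10.6935 bits


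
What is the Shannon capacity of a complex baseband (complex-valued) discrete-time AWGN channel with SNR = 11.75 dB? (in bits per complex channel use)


SNR_linear = 10^(11.75/10) = 14.9624; C = log2(1 + SNR_linear) = log2(1 + 14.9624) = 3.9966

3.9966 bits/channel use


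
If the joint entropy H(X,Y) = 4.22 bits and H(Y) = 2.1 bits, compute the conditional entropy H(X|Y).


H(X|Y) = H(X,Y) - H(Y) = 4.22 - 2.1 = 2.12

2.12 bits


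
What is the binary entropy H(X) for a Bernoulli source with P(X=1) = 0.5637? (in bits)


H = -p*log2(p) - (1-p)*log2(1-p). -0.5637*log2(0.5637) = 0.466180; -0.4363*log2(0.4363) = 0.522080. H = 0.466180 + 0.522080 = 0.9883

0.9883 bits


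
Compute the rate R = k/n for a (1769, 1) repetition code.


Rate = k/n = 1/1769

1/1769


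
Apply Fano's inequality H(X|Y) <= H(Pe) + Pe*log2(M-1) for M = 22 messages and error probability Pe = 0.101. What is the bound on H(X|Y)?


H(Pe) = -Pe*log2(Pe) - (1-Pe)*log2(1-Pe) = -0.101*log2(0.101) - 0.899*log2(0.899) = 0.334065 + 0.138093 = 0.4722. Pe*log2(M-1) = 0.101*log2(21) = 0.443624. Bound = H(Pe) + Pe*log2(M-1) = 0.334065 + 0.138093 + 0.443624 = 0.9158

0.9158 bits


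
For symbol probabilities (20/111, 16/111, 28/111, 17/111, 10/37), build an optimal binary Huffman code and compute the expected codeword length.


Huffman construction (repeatedly merge the two least-probable nodes; each merge adds 1 bit to every symbol beneath it): 16/111 + 17/111 = 11/37; 20/111 + 28/111 = 16/37; 10/37 + 11/37 = 21/37; 16/37 + 21/37 = 1. Resulting codeword lengths (in the order the probabilities were given): (2, 3, 2, 3, 2). L_avg = sum(p_i * l_i) = 20/111*2 + 16/111*3 + 28/111*2 + 17/111*3 + 10/37*2 = 85/37 = 2.2973

2.2973 bits


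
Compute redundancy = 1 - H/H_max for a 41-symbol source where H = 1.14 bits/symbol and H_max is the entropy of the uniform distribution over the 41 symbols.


H_max = log2(K) = log2(41) = 5.3576 bits/symbol. Redundancy = 1 - H/H_max = 1 - 1.14/5.3576 = 1 - 0.2128 = 0.7872

0.7872


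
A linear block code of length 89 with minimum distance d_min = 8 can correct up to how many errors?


Correction capability = floor((d-1)/2) = floor((8-1)/2) = 3

3 errors


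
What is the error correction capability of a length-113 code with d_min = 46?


Correction capability = floor((d-1)/2) = floor((46-1)/2) = 22

22 errors


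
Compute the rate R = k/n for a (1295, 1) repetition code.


Rate = k/n = 1/1295

1/1295


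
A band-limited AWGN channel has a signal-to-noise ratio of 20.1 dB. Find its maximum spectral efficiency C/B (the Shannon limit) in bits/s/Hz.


SNR_linear = 10^(20.1/10) = 102.3293; C/B = log2(1 + SNR_linear) = log2(1 + 102.3293) = 6.6911

6.6911 bits/s/Hz


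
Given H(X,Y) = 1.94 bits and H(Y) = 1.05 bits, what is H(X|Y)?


H(X|Y) = H(X,Y) - H(Y) = 1.94 - 1.05 = 0.89

0.89 bits


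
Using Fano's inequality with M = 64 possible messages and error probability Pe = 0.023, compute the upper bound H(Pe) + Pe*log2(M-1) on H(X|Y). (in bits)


H(Pe) = -Pe*log2(Pe) - (1-Pe)*log2(1-Pe) = -0.023*log2(0.023) - 0.977*log2(0.977) = 0.125171 + 0.032797 = 0.158. Pe*log2(M-1) = 0.023*log2(63) = 0.137477. Bound = H(Pe) + Pe*log2(M-1) = 0.125171 + 0.032797 + 0.137477 = 0.2954

0.2954 bits


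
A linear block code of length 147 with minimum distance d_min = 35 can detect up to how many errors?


Detection capability = d_min - 1 = 35 - 1 = 34

34 errors


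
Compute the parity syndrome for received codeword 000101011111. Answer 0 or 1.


Syndrome = XOR of all bits = 0 XOR 0 XOR 0 XOR 1 XOR 0 XOR 1 XOR 0 XOR 1 XOR 1 XOR 1 XOR 1 XOR 1 = 1

1


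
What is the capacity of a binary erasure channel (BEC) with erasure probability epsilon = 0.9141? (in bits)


C = 1 - epsilon = 1 - 0.9141 = 0.0859

0.0859 bits


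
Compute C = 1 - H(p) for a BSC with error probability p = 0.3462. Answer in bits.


H(p) = -p*log2(p) - (1-p)*log2(1-p) = -0.3462*log2(0.3462) - 0.6538*log2(0.6538) = 0.529798 + 0.400831 = 0.9306. C = 1 - H(p) = 1 - 0.9306 = 0.0694

0.0694 bits


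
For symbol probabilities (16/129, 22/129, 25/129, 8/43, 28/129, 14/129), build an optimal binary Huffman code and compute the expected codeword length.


Huffman construction (repeatedly merge the two least-probable nodes; each merge adds 1 bit to every symbol beneath it): 14/129 + 16/129 = 10/43; 22/129 + 8/43 = 46/129; 25/129 + 28/129 = 53/129; 10/43 + 46/129 = 76/129; 53/129 + 76/129 = 1. Resulting codeword lengths (in the order the probabilities were given): (3, 3, 2, 3, 2, 3). L_avg = sum(p_i * l_i) = 16/129*3 + 22/129*3 + 25/129*2 + 8/43*3 + 28/129*2 + 14/129*3 = 334/129 = 2.5891

2.5891 bits


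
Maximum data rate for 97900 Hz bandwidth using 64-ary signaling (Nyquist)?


Rate = 2 * B * log2(M) = 2 * 97900 * 6.0 = 1174800.0

1174800.0 bps


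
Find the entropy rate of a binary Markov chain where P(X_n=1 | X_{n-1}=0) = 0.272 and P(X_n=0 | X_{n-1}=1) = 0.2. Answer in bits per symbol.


Stationary distribution: pi_0 = p10/(p01+p10) = 0.4237, pi_1 = 0.5763. Entropy rate H' = pi_0*H(p01) + pi_1*H(p10) = 0.4237*0.8443 + 0.5763*0.7219 = 0.7738

0.7738 bits/symbol


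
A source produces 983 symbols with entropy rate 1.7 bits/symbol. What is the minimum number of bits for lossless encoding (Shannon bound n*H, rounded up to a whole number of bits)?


Minimum bits >= n * H = 983 * 1.7 = 1671.1, rounded up to a whole number of bits = 1672

1672 bits


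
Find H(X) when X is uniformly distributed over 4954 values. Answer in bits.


H = log2(n) = log2(4954) = 12.2744

12.2744 bits


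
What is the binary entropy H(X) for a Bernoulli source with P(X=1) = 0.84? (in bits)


H = -p*log2(p) - (1-p)*log2(1-p). -0.84*log2(0.84) = 0.211293; -0.16*log2(0.16) = 0.423017. H = 0.211293 + 0.423017 = 0.6343

0.6343 bits


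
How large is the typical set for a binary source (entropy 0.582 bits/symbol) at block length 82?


log2|A_typical| = nH = 82 * 0.582 = 47.724, so |A_typical| ~ 2^47.724 = 2.325e+14

2.325e+14


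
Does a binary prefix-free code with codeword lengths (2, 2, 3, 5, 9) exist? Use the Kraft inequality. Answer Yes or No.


Kraft sum = sum(2^(-l_i)) = 0.6582, need <= 1. Result: satisfied (a binary prefix-free code with these lengths exists)

Yes


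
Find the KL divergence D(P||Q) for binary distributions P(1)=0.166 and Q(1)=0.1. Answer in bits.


KL = p*log2(p/q) + (1-p)*log2((1-p)/(1-q)) = 0.166*log2(0.166/0.1) + 0.834*log2(0.834/0.9) = 0.0297

0.0297 bits


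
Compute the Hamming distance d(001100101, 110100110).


Count differing positions: ^ ^ ^ . . . . ^ ^ = 5 differences

5


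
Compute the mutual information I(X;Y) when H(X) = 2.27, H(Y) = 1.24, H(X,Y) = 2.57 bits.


I(X;Y) = H(X) + H(Y) - H(X,Y) = 2.27 + 1.24 - 2.57 = 0.94

0.94 bits


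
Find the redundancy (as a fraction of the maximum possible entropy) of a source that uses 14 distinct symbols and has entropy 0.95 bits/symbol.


H_max = log2(K) = log2(14) = 3.8074 bits/symbol. Redundancy = 1 - H/H_max = 1 - 0.95/3.8074 = 1 - 0.2495 = 0.7505

0.7505


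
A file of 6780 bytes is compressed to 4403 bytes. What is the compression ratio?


Ratio = original / compressed = 6780 / 4403 = 1.5399

1.5399


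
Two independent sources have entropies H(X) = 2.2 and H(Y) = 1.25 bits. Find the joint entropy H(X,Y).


For independent variables, H(X,Y) = H(X) + H(Y) = 2.2 + 1.25 = 3.45

3.45 bits


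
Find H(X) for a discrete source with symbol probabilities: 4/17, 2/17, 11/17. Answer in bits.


H = -sum(p_i * log2(p_i)). Terms: -(4/17)*log2(4/17) = 0.491168; -(2/17)*log2(2/17) = 0.363231; -(11/17)*log2(11/17) = 0.406373. H = 0.491168 + 0.363231 + 0.406373 = 1.2608

1.2608 bits


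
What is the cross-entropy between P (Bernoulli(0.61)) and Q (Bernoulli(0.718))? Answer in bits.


H(P,Q) = -p*log2(q) - (1-p)*log2(1-q). -0.61*log2(0.718) = 0.291546; -0.39*log2(0.282) = 0.712231. H(P,Q) = 0.291546 + 0.712231 = 1.0038

1.0038 bits


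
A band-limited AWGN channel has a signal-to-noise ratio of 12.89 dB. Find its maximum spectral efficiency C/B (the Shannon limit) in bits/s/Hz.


SNR_linear = 10^(12.89/10) = 19.4536; C/B = log2(1 + SNR_linear) = log2(1 + 19.4536) = 4.3543

4.3543 bits/s/Hz


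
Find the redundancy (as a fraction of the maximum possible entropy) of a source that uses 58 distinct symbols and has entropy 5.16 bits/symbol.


H_max = log2(K) = log2(58) = 5.858 bits/symbol. Redundancy = 1 - H/H_max = 1 - 5.16/5.858 = 1 - 0.8808 = 0.1192

0.1192


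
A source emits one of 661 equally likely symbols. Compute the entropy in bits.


H = log2(n) = log2(661) = 9.3685

9.3685 bits


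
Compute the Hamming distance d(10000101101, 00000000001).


Count differing positions: ^ . . . . ^ . ^ ^ . . = 4 differences

4


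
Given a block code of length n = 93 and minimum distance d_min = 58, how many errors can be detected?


Detection capability = d_min - 1 = 58 - 1 = 57

57 errors


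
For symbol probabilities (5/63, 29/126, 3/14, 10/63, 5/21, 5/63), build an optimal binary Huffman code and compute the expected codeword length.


Huffman construction (repeatedly merge the two least-probable nodes; each merge adds 1 bit to every symbol beneath it): 5/63 + 5/63 = 10/63; 10/63 + 10/63 = 20/63; 3/14 + 29/126 = 4/9; 5/21 + 20/63 = 5/9; 4/9 + 5/9 = 1. Resulting codeword lengths (in the order the probabilities were given): (4, 2, 2, 3, 2, 4). L_avg = sum(p_i * l_i) = 5/63*4 + 29/126*2 + 3/14*2 + 10/63*3 + 5/21*2 + 5/63*4 = 52/21 = 2.4762

2.4762 bits


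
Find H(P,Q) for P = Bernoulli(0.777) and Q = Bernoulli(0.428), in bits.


H(P,Q) = -p*log2(q) - (1-p)*log2(1-q). -0.777*log2(0.428) = 0.951295; -0.223*log2(0.572) = 0.179719. H(P,Q) = 0.951295 + 0.179719 = 1.131

1.131 bits


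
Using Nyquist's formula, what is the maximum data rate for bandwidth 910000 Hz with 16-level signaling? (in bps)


Rate = 2 * B * log2(M) = 2 * 910000 * 4.0 = 7280000.0

7280000.0 bps


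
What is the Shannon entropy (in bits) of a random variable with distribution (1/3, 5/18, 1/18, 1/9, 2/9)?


H = -sum(p_i * log2(p_i)). Terms: -(1/3)*log2(1/3) = 0.528321; -(5/18)*log2(5/18) = 0.513332; -(1/18)*log2(1/18) = 0.231663; -(1/9)*log2(1/9) = 0.352214; -(2/9)*log2(2/9) = 0.482206. H = 0.528321 + 0.513332 + 0.231663 + 0.352214 + 0.482206 = 2.1077

2.1077 bits


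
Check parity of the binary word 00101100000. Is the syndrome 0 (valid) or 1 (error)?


Syndrome = XOR of all bits = 0 XOR 0 XOR 1 XOR 0 XOR 1 XOR 1 XOR 0 XOR 0 XOR 0 XOR 0 XOR 0 = 1

1


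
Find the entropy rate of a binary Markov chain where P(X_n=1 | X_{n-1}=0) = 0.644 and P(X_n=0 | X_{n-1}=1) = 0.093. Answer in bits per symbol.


Stationary distribution: pi_0 = p10/(p01+p10) = 0.1262, pi_1 = 0.8738. Entropy rate H' = pi_0*H(p01) + pi_1*H(p10) = 0.1262*0.9393 + 0.8738*0.4464 = 0.5086

0.5086 bits/symbol


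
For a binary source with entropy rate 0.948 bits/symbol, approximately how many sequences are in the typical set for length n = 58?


log2|A_typical| = nH = 58 * 0.948 = 54.984, so |A_typical| ~ 2^54.984 = 3.563e+16

3.563e+16


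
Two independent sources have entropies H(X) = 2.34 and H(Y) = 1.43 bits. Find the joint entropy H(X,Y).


For independent variables, H(X,Y) = H(X) + H(Y) = 2.34 + 1.43 = 3.77

3.77 bits


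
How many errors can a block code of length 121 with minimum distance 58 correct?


Correction capability = floor((d-1)/2) = floor((58-1)/2) = 28

28 errors


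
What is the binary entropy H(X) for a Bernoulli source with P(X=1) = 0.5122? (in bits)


H = -p*log2(p) - (1-p)*log2(1-p). -0.5122*log2(0.5122) = 0.494386; -0.4878*log2(0.4878) = 0.505184. H = 0.494386 + 0.505184 = 0.9996

0.9996 bits


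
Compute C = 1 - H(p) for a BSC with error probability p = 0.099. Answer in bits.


H(p) = -p*log2(p) - (1-p)*log2(1-p) = -0.099*log2(0.099) - 0.901*log2(0.901) = 0.330306 + 0.135511 = 0.4658. C = 1 - H(p) = 1 - 0.4658 = 0.5342

0.5342 bits


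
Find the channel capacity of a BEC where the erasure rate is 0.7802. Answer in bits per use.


C = 1 - epsilon = 1 - 0.7802 = 0.2198

0.2198 bits


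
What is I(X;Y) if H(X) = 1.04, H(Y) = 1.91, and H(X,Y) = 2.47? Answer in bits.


I(X;Y) = H(X) + H(Y) - H(X,Y) = 1.04 + 1.91 - 2.47 = 0.48

0.48 bits


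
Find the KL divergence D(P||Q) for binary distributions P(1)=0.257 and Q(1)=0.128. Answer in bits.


KL = p*log2(p/q) + (1-p)*log2((1-p)/(1-q)) = 0.257*log2(0.257/0.128) + 0.743*log2(0.743/0.872) = 0.0868

0.0868 bits


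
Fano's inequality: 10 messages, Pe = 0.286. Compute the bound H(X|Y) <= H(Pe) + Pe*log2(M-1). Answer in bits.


H(Pe) = -Pe*log2(Pe) - (1-Pe)*log2(1-Pe) = -0.286*log2(0.286) - 0.714*log2(0.714) = 0.516491 + 0.347007 = 0.8635. Pe*log2(M-1) = 0.286*log2(9) = 0.906599. Bound = H(Pe) + Pe*log2(M-1) = 0.516491 + 0.347007 + 0.906599 = 1.7701

1.7701 bits


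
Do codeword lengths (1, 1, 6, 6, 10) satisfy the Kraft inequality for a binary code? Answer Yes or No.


Kraft sum = sum(2^(-l_i)) = 1.0322, need <= 1. Result: violated (a binary prefix-free code with these lengths cannot exist)

No


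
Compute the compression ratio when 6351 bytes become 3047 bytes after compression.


Ratio = original / compressed = 6351 / 3047 = 2.0843

2.0843


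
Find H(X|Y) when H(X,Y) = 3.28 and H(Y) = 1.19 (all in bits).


H(X|Y) = H(X,Y) - H(Y) = 3.28 - 1.19 = 2.09

2.09 bits


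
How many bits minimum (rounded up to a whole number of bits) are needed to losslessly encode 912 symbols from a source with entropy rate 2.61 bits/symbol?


Minimum bits >= n * H = 912 * 2.61 = 2380.32, rounded up to a whole number of bits = 2381

2381 bits


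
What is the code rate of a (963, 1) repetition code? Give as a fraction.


Rate = k/n = 1/963

1/963


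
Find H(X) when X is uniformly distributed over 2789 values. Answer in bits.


H = log2(n) = log2(2789) = 11.4455

11.4455 bits


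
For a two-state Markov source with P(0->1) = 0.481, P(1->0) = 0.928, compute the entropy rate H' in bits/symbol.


Stationary distribution: pi_0 = p10/(p01+p10) = 0.6586, pi_1 = 0.3414. Entropy rate H' = pi_0*H(p01) + pi_1*H(p10) = 0.6586*0.999 + 0.3414*0.3733 = 0.7854

0.7854 bits/symbol


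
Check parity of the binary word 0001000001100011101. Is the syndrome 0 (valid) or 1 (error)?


Syndrome = XOR of all bits = 0 XOR 0 XOR 0 XOR 1 XOR 0 XOR 0 XOR 0 XOR 0 XOR 0 XOR 1 XOR 1 XOR 0 XOR 0 XOR 0 XOR 1 XOR 1 XOR 1 XOR 0 XOR 1 = 1

1


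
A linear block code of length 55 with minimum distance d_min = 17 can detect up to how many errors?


Detection capability = d_min - 1 = 17 - 1 = 16

16 errors


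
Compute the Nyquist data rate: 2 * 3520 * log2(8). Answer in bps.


Rate = 2 * B * log2(M) = 2 * 3520 * 3.0 = 21120.0

21120.0 bps


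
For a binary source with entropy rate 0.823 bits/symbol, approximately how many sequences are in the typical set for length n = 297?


log2|A_typical| = nH = 297 * 0.823 = 244.431, so |A_typical| ~ 2^244.431 = 3.811e+73

3.811e+73


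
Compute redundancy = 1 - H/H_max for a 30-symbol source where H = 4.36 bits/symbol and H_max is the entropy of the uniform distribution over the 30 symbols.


H_max = log2(K) = log2(30) = 4.9069 bits/symbol. Redundancy = 1 - H/H_max = 1 - 4.36/4.9069 = 1 - 0.8885 = 0.1115

0.1115


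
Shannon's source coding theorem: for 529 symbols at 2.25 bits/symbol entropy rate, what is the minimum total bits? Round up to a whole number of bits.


Minimum bits >= n * H = 529 * 2.25 = 1190.25, rounded up to a whole number of bits = 1191

1191 bits


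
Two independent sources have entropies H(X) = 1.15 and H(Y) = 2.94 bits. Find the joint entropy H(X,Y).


For independent variables, H(X,Y) = H(X) + H(Y) = 1.15 + 2.94 = 4.09

4.09 bits


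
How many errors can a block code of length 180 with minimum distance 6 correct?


Correction capability = floor((d-1)/2) = floor((6-1)/2) = 2

2 errors


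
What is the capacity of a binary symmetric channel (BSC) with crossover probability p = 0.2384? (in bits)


H(p) = -p*log2(p) - (1-p)*log2(1-p) = -0.2384*log2(0.2384) - 0.7616*log2(0.7616) = 0.493141 + 0.299229 = 0.7924. C = 1 - H(p) = 1 - 0.7924 = 0.2076

0.2076 bits


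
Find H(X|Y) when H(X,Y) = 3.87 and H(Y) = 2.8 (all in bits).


H(X|Y) = H(X,Y) - H(Y) = 3.87 - 2.8 = 1.07

1.07 bits


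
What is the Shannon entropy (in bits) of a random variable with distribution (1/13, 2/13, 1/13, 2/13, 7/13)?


H = -sum(p_i * log2(p_i)). Terms: -(1/13)*log2(1/13) = 0.284649; -(2/13)*log2(2/13) = 0.415452; -(1/13)*log2(1/13) = 0.284649; -(2/13)*log2(2/13) = 0.415452; -(7/13)*log2(7/13) = 0.480892. H = 0.284649 + 0.415452 + 0.284649 + 0.415452 + 0.480892 = 1.8811

1.8811 bits


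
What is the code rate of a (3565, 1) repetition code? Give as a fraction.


Rate = k/n = 1/3565

1/3565


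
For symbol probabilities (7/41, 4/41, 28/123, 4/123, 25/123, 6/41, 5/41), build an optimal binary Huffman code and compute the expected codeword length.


Huffman construction (repeatedly merge the two least-probable nodes; each merge adds 1 bit to every symbol beneath it): 4/123 + 4/41 = 16/123; 5/41 + 16/123 = 31/123; 6/41 + 7/41 = 13/41; 25/123 + 28/123 = 53/123; 31/123 + 13/41 = 70/123; 53/123 + 70/123 = 1. Resulting codeword lengths (in the order the probabilities were given): (3, 4, 2, 4, 2, 3, 3). L_avg = sum(p_i * l_i) = 7/41*3 + 4/41*4 + 28/123*2 + 4/123*4 + 25/123*2 + 6/41*3 + 5/41*3 = 332/123 = 2.6992

2.6992 bits


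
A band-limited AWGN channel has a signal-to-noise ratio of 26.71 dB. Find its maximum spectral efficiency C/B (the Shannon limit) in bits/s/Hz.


SNR_linear = 10^(26.71/10) = 468.8134; C/B = log2(1 + SNR_linear) = log2(1 + 468.8134) = 8.8759

8.8759 bits/s/Hz


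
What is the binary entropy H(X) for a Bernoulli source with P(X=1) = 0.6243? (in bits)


H = -p*log2(p) - (1-p)*log2(1-p). -0.6243*log2(0.6243) = 0.424330; -0.3757*log2(0.3757) = 0.530619. H = 0.424330 + 0.530619 = 0.9549

0.9549 bits
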